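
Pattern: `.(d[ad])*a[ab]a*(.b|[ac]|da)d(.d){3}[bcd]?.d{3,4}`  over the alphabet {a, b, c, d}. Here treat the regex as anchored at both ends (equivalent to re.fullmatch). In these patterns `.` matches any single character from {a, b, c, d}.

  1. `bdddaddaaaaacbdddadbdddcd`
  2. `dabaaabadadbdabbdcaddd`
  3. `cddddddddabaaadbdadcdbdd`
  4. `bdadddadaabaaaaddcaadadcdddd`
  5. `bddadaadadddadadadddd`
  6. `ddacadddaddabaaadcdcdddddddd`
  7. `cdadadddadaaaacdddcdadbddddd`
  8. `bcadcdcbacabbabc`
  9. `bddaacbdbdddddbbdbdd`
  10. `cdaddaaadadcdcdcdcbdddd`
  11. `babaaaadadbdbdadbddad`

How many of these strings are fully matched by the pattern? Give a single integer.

2

1 → no match
2 → no match
3 → no match
4 → no match
5 → no match
6 → no match
7 → match
8 → no match — must end with `d`
9 → no match
10 → match
11 → no match
Total matched: 2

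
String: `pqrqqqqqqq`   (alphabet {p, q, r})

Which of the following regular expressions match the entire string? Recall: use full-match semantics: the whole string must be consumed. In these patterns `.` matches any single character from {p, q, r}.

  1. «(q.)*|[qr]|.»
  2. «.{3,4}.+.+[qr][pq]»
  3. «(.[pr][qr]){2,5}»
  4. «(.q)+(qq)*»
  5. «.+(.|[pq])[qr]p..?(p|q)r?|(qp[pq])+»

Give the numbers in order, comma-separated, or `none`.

1 → no match
2 → match
3 → no match
4 → match
5 → no match

2, 4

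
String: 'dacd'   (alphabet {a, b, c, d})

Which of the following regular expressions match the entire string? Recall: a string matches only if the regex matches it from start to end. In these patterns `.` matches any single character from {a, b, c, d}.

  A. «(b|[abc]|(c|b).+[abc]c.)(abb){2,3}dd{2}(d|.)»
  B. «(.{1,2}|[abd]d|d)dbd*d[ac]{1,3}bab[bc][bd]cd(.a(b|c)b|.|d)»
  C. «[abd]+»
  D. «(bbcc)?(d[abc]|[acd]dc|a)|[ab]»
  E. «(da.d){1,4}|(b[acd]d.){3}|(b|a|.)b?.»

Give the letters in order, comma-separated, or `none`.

A → no match
B → no match
C → no match
D → no match
E → match

E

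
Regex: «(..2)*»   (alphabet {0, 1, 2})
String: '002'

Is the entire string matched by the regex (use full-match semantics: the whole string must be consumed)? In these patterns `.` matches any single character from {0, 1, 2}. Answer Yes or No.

Yes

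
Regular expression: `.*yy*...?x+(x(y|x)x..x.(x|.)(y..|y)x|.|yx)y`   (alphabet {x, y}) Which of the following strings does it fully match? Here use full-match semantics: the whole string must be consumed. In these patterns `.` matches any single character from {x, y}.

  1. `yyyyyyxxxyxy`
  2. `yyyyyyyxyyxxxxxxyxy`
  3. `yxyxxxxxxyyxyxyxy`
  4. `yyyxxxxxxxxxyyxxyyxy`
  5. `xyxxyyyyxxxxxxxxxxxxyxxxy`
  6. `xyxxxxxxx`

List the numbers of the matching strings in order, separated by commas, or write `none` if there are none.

1, 2, 3, 4, 5

1 → match
2 → match
3 → match
4 → match
5 → match
6 → no match — must end with `y`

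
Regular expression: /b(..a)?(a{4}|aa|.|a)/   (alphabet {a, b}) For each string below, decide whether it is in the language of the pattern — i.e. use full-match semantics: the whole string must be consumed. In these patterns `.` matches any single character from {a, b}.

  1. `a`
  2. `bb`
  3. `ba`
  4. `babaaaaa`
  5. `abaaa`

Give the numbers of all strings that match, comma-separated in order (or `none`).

2, 3, 4

1 → no match — must start with `b`
2 → match
3 → match
4 → match
5 → no match — must start with `b`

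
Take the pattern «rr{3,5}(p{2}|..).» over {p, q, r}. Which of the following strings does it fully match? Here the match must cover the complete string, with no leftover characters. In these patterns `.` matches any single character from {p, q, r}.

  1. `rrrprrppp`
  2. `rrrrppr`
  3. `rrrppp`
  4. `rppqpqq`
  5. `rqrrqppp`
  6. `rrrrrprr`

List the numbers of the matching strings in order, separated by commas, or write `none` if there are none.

1 → no match
2 → match
3 → no match
4 → no match — must start with `rr`
5 → no match — must start with `rr`
6 → match

2, 6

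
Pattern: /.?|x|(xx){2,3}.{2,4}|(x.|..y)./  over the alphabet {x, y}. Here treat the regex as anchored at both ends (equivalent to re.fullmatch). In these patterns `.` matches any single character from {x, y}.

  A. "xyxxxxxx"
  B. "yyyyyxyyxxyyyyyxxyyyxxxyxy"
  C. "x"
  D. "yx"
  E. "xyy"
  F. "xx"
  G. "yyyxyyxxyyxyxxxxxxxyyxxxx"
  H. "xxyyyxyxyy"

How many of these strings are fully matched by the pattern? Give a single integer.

A → no match
B → no match
C → match
D → no match
E → match
F → no match
G → no match
H → no match
Total matched: 2

2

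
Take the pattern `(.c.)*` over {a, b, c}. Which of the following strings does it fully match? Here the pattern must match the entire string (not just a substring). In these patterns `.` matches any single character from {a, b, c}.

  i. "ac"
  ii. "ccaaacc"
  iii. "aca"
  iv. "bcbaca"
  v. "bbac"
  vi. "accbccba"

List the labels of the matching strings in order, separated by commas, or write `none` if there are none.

i → no match
ii → no match
iii → match
iv → match
v → no match
vi → no match

iii, iv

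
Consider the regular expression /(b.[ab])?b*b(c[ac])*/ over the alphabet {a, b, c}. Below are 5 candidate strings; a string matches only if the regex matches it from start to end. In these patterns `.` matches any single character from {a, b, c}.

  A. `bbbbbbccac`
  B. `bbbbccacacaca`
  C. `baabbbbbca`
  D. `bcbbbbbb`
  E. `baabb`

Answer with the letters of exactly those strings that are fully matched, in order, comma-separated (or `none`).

A → no match
B → no match
C → match
D → match
E → match

C, D, E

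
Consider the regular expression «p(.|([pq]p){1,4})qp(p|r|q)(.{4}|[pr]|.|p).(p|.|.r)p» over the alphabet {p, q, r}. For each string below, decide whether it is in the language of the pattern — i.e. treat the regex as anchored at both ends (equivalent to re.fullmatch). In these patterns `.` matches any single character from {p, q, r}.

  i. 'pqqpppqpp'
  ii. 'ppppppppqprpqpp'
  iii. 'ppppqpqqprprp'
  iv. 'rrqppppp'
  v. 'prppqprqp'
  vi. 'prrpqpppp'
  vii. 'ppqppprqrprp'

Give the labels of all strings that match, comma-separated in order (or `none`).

i, vii

i → match
ii → no match
iii → no match
iv → no match — must start with 'p'
v → no match
vi → no match
vii → match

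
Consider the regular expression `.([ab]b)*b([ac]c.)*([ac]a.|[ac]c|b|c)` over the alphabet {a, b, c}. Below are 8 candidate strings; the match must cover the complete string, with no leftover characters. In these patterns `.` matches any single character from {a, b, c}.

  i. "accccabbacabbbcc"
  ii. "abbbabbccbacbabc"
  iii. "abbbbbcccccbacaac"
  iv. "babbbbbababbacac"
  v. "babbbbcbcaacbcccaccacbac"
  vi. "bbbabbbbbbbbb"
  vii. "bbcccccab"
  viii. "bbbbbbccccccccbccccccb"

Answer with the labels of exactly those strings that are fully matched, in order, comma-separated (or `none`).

i → no match
ii → no match
iii → match
iv → match
v → no match
vi → match
vii. "bbcccccab" → match
viii → match

iii, iv, vi, vii, viii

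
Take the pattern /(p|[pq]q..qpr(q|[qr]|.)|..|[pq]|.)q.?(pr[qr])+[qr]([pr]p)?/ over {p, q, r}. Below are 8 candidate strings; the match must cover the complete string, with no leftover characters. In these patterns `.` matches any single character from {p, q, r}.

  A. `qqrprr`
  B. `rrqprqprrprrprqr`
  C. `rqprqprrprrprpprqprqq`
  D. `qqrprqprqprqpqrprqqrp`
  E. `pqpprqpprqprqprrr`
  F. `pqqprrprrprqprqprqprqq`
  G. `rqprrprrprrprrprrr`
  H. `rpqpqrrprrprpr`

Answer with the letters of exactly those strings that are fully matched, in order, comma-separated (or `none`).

B, F, G

A → no match
B → match
C → no match
D → no match
E → no match
F → match
G → match
H → no match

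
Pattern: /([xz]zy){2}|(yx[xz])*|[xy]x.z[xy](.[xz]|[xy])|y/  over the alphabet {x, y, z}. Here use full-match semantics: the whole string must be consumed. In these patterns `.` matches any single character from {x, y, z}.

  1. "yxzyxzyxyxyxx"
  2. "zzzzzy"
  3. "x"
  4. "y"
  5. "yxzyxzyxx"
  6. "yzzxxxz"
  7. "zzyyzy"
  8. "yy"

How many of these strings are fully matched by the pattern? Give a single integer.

1 → no match
2 → no match
3 → no match
4 → match
5 → match
6 → no match
7 → no match
8 → no match
Total matched: 2

2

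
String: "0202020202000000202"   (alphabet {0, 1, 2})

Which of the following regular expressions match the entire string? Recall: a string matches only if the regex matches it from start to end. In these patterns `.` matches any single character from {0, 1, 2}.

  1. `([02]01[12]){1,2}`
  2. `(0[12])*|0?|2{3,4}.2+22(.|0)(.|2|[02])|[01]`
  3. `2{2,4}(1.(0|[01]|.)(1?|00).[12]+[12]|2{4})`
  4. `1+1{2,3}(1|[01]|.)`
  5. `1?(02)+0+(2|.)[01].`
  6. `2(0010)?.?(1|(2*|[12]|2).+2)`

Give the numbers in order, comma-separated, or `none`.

5

1 → no match
2 → no match
3 → no match — must start with "2"
4 → no match — must start with "1"
5 → match
6 → no match — must start with "2"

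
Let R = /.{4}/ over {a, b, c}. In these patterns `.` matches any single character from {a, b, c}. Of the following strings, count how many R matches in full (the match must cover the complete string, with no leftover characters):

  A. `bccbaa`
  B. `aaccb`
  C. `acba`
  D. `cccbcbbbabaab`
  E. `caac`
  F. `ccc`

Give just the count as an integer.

A. `bccbaa` → no match
B. `aaccb` → no match
C. `acba` → match
D → no match
E. `caac` → match
F. `ccc` → no match
Total matched: 2

2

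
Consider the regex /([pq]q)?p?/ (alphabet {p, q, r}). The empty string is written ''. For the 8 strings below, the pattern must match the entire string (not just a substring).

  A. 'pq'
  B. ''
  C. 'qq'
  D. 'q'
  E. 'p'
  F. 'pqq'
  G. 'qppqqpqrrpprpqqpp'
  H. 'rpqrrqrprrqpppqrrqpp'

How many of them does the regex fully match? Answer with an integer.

A → match
B → match
C → match
D → no match
E → match
F → no match
G → no match
H → no match
Total matched: 4

4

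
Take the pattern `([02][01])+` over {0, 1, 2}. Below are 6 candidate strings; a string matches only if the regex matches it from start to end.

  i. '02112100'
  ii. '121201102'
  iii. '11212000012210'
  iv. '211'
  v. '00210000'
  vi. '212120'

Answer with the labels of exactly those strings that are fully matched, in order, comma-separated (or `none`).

i → no match
ii → no match
iii → no match
iv → no match
v → match
vi → match

v, vi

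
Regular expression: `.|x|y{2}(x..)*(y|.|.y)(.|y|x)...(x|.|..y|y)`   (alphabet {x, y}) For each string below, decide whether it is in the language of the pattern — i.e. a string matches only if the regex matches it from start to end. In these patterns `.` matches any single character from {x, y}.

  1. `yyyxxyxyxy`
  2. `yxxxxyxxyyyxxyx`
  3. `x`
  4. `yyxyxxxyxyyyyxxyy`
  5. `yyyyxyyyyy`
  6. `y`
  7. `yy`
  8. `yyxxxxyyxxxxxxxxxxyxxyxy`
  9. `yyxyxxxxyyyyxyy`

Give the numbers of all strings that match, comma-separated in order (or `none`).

1 → match
2 → no match
3 → match
4 → match
5 → match
6 → match
7 → no match
8 → match
9 → match

1, 3, 4, 5, 6, 8, 9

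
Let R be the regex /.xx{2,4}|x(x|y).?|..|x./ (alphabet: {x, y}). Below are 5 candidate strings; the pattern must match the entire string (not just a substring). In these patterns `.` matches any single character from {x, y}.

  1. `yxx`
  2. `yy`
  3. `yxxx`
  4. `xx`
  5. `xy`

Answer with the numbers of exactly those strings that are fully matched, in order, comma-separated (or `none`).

1 → no match
2 → match
3 → match
4 → match
5 → match

2, 3, 4, 5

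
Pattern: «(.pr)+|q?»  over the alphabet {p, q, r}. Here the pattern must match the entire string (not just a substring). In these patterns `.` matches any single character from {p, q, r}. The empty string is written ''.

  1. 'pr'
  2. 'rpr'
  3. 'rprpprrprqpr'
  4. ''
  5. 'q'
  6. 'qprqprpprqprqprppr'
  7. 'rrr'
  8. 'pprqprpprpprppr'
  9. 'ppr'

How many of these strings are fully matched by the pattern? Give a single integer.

1 → no match
2 → match
3 → match
4 → match
5 → match
6 → match
7 → no match
8 → match
9 → match
Total matched: 7

7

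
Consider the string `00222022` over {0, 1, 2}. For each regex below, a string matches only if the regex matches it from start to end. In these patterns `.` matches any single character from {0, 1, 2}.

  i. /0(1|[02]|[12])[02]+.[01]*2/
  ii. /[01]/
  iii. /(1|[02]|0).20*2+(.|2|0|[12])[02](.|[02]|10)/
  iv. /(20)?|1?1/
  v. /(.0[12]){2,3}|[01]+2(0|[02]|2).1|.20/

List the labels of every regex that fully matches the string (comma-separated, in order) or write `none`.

i → match
ii → no match
iii → match
iv → no match
v → no match

i, iii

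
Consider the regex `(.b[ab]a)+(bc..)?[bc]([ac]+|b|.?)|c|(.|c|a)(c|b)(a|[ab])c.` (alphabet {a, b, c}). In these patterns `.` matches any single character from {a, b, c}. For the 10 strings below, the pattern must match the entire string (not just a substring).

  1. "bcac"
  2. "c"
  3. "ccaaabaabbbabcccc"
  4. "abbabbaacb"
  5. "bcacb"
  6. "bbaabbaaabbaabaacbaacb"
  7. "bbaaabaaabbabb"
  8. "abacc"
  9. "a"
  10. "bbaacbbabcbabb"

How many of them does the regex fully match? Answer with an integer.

7

1 → no match
2 → match
3 → no match
4 → match
5 → match
6 → match
7 → match
8 → match
9 → no match
10 → match
Total matched: 7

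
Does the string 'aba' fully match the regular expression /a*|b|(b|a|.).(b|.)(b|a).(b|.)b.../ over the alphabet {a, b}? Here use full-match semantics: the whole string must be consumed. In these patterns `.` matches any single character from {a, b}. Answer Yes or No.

No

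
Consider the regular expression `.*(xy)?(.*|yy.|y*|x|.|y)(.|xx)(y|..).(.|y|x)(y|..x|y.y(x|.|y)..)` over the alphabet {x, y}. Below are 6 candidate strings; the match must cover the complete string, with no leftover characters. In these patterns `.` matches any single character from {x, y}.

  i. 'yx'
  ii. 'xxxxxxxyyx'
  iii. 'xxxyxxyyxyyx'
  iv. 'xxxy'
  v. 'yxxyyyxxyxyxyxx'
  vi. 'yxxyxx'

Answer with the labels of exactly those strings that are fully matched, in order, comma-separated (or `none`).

i → no match
ii → match
iii → match
iv → no match
v → match
vi → no match

ii, iii, v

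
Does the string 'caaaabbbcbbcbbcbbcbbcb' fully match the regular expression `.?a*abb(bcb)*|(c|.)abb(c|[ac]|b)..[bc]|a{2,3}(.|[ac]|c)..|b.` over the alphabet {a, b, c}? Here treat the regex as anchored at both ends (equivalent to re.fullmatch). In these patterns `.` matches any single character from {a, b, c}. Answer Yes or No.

Yes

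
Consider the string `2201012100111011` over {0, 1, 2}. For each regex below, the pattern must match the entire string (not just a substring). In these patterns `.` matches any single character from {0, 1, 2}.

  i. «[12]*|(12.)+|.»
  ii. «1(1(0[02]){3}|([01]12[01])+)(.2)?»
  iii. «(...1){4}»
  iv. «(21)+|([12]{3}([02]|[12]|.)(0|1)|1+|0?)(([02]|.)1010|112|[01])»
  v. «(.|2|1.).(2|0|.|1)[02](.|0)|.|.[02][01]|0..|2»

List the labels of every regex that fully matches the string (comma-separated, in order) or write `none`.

i → no match
ii → no match — must start with `1`
iii → match
iv → no match
v → no match

iii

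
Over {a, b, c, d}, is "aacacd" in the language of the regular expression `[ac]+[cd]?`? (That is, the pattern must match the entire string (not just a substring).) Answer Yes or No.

Yes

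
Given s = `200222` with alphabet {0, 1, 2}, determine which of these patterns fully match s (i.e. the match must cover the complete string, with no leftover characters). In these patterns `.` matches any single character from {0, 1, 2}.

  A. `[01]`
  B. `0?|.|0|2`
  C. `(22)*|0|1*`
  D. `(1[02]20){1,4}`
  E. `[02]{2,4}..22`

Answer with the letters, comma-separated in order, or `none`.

A → no match
B → no match
C → no match
D → no match — must start with `1`
E → match

E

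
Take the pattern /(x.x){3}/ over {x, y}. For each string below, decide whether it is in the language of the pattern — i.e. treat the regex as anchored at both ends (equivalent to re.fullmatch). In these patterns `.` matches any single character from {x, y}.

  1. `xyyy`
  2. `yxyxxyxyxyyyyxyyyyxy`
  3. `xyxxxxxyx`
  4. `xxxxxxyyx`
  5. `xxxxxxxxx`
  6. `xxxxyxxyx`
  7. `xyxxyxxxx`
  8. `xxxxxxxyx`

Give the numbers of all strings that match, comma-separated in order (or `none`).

3, 5, 6, 7, 8

1. `xyyy` → no match — must end with `x`
2 → no match — must start with `x`
3. `xyxxxxxyx` → match
4. `xxxxxxyyx` → no match
5. `xxxxxxxxx` → match
6. `xxxxyxxyx` → match
7. `xyxxyxxxx` → match
8. `xxxxxxxyx` → match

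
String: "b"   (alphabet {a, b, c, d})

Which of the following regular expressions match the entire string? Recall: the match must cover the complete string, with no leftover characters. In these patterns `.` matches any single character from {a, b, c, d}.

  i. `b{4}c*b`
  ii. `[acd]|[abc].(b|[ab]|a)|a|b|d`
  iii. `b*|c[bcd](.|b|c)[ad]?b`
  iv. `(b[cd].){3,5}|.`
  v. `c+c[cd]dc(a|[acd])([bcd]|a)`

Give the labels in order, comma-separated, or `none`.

i → no match
ii → match
iii → match
iv → match
v → no match — must start with "c"

ii, iii, iv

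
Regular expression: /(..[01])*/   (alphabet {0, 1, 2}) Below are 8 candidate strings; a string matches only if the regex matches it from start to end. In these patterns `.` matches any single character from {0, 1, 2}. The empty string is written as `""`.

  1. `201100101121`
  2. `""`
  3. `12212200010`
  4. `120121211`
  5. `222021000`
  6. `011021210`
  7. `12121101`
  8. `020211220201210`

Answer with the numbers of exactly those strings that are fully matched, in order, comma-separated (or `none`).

1 → match
2 → match
3 → no match
4 → match
5 → no match
6 → match
7 → no match
8 → match

1, 2, 4, 6, 8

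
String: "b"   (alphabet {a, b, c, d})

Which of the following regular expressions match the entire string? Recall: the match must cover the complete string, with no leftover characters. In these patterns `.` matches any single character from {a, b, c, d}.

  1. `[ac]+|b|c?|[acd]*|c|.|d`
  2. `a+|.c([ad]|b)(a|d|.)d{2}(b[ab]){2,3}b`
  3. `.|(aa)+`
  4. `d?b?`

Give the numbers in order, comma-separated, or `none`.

1, 3, 4

1 → match
2 → no match
3 → match
4 → match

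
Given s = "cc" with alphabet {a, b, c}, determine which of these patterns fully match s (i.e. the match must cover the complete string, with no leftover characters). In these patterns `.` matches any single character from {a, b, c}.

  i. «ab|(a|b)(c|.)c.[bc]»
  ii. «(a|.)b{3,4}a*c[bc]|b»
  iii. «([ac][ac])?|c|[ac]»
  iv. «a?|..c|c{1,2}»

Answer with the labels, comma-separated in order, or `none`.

iii, iv

i → no match
ii → no match
iii → match
iv → match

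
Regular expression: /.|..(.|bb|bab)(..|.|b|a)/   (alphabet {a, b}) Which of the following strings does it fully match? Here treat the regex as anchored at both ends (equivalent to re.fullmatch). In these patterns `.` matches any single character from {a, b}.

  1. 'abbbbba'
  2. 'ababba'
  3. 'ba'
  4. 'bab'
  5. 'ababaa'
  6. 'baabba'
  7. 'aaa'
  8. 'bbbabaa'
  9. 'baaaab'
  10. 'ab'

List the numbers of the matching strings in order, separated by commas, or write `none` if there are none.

8

1 → no match
2 → no match
3 → no match
4 → no match
5 → no match
6 → no match
7 → no match
8 → match
9 → no match
10 → no match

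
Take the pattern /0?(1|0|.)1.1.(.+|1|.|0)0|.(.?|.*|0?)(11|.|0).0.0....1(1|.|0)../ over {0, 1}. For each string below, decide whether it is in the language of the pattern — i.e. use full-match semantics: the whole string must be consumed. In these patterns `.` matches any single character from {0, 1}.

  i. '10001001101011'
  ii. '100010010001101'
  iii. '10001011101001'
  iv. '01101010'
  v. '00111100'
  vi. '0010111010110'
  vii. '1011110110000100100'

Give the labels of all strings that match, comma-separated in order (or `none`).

i, iii, iv, v, vi

i → match
ii → no match
iii → match
iv → match
v → match
vi → match
vii → no match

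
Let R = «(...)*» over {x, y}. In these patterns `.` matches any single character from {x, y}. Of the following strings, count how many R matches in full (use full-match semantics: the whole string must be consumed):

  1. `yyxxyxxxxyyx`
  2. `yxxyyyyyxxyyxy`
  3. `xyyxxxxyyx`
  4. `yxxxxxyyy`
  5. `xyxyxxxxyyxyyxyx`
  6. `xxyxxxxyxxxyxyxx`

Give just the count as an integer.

1 → match
2 → no match
3 → no match
4 → match
5 → no match
6 → no match
Total matched: 2

2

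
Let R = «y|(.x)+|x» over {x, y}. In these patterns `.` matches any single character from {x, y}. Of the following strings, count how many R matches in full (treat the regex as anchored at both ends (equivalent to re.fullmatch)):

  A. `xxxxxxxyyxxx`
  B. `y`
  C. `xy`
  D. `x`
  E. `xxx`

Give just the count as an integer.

A → no match
B → match
C → no match
D → match
E → no match
Total matched: 2

2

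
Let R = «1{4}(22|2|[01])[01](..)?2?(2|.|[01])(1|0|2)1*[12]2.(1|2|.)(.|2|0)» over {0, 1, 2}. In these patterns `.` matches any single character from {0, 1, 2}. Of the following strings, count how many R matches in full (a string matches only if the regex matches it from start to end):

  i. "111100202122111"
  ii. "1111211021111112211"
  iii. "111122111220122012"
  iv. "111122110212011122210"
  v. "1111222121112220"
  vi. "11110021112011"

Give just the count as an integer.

i → match
ii → match
iii → match
iv → no match
v → no match
vi → match
Total matched: 4

4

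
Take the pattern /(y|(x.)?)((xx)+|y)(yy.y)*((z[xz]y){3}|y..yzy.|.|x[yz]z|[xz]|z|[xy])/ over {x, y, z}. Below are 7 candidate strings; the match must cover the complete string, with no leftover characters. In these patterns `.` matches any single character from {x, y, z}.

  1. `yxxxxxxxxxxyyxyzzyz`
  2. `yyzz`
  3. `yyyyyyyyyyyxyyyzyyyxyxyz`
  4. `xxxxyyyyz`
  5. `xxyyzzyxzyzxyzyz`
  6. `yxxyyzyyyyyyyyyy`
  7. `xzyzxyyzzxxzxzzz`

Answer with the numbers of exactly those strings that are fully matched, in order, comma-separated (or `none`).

3, 4, 6

1 → no match
2 → no match
3 → match
4 → match
5 → no match
6 → match
7 → no match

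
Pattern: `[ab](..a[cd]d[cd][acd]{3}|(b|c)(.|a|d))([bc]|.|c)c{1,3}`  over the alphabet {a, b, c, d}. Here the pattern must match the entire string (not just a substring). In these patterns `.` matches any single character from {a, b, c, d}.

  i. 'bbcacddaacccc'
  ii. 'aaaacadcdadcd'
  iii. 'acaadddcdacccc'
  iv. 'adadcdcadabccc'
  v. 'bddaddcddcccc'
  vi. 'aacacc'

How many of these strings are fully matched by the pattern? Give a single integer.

3

i → match
ii → no match — must end with 'c'
iii → match
iv → no match
v → match
vi → no match
Total matched: 3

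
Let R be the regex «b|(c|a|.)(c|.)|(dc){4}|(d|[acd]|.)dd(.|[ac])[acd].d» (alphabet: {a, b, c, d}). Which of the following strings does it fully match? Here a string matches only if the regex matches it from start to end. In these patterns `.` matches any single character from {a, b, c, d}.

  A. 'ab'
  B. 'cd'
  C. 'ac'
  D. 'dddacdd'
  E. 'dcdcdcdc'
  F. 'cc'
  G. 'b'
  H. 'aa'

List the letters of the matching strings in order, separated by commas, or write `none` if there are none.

A, B, C, D, E, F, G, H

A → match
B → match
C → match
D → match
E → match
F → match
G → match
H → match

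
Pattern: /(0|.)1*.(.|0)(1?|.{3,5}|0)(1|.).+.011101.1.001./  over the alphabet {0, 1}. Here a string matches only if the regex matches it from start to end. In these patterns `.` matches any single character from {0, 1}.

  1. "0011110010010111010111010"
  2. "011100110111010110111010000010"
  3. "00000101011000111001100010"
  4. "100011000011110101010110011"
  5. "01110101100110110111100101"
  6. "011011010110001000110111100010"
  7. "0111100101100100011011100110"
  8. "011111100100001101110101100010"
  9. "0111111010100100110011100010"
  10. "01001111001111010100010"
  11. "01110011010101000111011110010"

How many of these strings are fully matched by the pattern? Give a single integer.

1

1 → no match
2 → no match
3 → no match
4 → no match
5 → no match
6 → no match
7 → no match
8 → no match
9 → no match
10 → no match
11 → match
Total matched: 1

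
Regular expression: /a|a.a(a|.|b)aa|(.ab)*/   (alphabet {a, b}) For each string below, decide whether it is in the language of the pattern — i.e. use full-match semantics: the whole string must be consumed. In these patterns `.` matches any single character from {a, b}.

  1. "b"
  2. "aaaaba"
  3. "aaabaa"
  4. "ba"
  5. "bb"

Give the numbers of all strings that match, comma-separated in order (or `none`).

3

1 → no match
2 → no match
3 → match
4 → no match
5 → no match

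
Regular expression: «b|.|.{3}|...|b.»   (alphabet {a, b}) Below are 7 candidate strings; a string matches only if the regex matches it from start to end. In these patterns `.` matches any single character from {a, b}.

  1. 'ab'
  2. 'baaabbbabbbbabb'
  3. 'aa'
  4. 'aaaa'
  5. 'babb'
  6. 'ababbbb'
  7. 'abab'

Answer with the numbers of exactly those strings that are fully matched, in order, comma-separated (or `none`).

none

1. 'ab' → no match
2 → no match
3. 'aa' → no match
4. 'aaaa' → no match
5. 'babb' → no match
6. 'ababbbb' → no match
7. 'abab' → no match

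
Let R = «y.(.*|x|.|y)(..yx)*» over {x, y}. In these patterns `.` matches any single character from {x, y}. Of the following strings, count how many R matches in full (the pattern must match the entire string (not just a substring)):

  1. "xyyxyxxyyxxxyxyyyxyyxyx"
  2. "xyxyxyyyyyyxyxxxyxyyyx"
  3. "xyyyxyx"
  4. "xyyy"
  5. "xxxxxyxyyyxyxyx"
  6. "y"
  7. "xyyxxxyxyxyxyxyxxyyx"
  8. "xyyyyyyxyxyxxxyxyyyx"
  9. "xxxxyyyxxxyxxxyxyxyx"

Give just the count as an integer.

1 → no match — must start with "y"
2 → no match — must start with "y"
3 → no match — must start with "y"
4 → no match — must start with "y"
5 → no match — must start with "y"
6 → no match
7 → no match — must start with "y"
8 → no match — must start with "y"
9 → no match — must start with "y"
Total matched: 0

0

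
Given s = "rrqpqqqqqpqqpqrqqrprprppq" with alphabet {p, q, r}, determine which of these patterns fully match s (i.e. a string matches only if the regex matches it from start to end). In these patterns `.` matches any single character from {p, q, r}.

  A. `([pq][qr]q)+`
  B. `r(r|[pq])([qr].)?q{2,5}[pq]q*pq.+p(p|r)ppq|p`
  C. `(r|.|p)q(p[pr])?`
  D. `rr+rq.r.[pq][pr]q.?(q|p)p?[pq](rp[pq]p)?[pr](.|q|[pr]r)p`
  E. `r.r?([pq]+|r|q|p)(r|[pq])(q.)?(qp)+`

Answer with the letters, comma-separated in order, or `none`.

A → no match
B → match
C → no match
D → no match — must end with "p"
E → no match — must end with "qp"

B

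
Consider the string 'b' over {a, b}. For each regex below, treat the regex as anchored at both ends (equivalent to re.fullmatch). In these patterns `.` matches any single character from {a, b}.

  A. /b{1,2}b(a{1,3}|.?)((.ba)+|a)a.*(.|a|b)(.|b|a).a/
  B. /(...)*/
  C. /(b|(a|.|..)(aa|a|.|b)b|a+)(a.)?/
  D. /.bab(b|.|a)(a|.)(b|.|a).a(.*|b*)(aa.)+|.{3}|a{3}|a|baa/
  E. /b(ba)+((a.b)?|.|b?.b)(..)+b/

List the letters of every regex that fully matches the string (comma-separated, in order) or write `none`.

C

A → no match — must end with 'a'
B → no match
C → match
D → no match
E → no match — must start with 'bba'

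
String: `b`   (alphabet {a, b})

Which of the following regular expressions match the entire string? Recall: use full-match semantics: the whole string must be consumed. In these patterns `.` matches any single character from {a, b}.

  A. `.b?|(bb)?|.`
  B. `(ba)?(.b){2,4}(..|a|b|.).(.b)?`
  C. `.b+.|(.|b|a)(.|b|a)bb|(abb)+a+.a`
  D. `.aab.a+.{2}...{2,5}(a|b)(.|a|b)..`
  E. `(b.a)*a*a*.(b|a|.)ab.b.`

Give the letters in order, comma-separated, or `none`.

A → match
B → no match
C → no match
D → no match
E → no match

A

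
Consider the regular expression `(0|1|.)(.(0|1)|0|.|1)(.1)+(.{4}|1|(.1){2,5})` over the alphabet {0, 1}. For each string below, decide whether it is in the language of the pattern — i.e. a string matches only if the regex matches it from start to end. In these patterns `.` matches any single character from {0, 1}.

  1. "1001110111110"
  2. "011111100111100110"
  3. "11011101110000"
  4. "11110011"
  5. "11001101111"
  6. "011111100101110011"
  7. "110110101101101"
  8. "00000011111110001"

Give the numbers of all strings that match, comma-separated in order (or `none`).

3, 4

1 → no match
2 → no match
3 → match
4 → match
5 → no match
6 → no match
7 → no match
8 → no match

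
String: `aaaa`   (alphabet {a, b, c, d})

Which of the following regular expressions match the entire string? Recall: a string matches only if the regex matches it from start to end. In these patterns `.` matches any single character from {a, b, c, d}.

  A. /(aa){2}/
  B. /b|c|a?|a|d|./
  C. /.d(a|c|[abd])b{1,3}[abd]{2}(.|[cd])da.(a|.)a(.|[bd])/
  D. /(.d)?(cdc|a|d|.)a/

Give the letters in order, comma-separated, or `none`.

A

A → match
B → no match
C → no match
D → no match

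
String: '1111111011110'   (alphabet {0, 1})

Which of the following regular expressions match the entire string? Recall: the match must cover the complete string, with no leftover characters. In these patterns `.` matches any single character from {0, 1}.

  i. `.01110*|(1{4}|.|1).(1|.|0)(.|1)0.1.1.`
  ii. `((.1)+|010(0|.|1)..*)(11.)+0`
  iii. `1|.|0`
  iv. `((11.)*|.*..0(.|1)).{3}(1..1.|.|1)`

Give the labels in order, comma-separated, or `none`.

i, iv

i → match
ii → no match
iii → no match
iv → match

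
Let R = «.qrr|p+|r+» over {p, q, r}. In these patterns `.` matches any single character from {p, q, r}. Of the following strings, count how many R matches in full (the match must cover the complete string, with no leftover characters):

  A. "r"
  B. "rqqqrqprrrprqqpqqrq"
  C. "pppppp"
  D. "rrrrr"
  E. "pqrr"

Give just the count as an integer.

4

A. "r" → match
B → no match
C. "pppppp" → match
D. "rrrrr" → match
E. "pqrr" → match
Total matched: 4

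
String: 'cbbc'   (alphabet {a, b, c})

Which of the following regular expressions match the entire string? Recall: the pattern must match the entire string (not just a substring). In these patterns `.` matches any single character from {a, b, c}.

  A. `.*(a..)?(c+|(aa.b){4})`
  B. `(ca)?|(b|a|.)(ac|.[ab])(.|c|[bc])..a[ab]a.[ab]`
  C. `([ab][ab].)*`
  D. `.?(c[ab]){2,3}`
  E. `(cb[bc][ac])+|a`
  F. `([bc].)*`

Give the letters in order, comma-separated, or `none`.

A → match
B → no match
C → no match
D → no match
E → match
F → match

A, E, F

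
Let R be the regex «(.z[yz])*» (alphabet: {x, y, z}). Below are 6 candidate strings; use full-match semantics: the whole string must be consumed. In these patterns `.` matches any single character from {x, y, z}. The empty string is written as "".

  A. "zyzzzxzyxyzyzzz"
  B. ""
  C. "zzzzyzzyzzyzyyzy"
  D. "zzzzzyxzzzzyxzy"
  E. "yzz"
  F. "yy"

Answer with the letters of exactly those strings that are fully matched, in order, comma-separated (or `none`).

A → no match
B. "" → match
C → no match
D → match
E. "yzz" → match
F. "yy" → no match

B, D, E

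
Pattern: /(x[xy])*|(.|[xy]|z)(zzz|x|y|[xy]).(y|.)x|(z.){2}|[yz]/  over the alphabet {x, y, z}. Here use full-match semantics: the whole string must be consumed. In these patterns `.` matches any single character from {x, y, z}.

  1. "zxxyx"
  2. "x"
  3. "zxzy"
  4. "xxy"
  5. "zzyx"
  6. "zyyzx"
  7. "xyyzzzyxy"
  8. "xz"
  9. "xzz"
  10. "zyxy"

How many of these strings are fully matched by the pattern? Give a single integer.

1 → match
2 → no match
3 → match
4 → no match
5 → no match
6 → match
7 → no match
8 → no match
9 → no match
10 → no match
Total matched: 3

3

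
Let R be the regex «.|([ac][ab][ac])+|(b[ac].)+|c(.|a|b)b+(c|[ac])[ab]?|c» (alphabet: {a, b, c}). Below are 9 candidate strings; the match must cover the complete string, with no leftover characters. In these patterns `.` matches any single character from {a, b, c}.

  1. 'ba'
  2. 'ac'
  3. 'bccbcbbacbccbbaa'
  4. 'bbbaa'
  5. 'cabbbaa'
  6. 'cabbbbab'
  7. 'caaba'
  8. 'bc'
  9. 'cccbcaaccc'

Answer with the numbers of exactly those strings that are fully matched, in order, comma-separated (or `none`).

1 → no match
2 → no match
3 → no match
4 → no match
5 → match
6 → match
7 → no match
8 → no match
9 → no match

5, 6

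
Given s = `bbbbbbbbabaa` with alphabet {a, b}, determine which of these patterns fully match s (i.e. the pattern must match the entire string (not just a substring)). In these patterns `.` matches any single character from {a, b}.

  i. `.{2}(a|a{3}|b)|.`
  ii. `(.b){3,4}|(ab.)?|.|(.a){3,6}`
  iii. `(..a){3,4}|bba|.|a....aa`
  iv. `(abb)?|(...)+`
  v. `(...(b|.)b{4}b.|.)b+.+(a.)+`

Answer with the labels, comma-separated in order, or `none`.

iv, v

i → no match
ii → no match
iii → no match
iv → match
v → match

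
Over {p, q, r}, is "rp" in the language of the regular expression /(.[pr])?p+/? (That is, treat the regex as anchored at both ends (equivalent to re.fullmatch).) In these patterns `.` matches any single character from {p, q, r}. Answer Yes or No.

No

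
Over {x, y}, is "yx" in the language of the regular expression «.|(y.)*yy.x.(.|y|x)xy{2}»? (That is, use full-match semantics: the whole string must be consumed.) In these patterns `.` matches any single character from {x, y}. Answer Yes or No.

No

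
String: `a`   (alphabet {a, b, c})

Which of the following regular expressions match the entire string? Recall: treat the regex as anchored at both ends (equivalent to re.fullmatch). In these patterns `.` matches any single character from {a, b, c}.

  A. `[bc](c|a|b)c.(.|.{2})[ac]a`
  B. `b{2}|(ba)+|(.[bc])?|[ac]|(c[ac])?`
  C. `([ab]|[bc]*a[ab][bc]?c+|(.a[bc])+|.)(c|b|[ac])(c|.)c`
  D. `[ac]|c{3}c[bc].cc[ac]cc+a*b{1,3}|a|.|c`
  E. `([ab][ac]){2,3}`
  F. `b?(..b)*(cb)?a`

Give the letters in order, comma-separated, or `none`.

A → no match
B → match
C → no match — must end with `c`
D → match
E → no match
F → match

B, D, F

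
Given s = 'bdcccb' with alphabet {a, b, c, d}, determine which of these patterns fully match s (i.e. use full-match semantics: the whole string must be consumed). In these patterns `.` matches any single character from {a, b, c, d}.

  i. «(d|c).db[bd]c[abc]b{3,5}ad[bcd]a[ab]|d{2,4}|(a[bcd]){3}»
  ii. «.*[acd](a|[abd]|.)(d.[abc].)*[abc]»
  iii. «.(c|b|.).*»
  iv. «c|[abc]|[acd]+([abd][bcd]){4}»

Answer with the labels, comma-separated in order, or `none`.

i → no match
ii → match
iii → match
iv → no match

ii, iii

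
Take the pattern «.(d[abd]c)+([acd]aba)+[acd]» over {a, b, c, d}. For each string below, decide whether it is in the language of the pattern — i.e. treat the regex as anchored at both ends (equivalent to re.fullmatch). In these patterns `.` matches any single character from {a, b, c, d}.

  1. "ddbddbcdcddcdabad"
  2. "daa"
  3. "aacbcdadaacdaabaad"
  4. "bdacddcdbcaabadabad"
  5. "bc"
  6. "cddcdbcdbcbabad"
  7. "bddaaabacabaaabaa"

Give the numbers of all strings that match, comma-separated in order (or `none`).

4

1 → no match
2 → no match
3 → no match
4 → match
5 → no match
6 → no match
7 → no match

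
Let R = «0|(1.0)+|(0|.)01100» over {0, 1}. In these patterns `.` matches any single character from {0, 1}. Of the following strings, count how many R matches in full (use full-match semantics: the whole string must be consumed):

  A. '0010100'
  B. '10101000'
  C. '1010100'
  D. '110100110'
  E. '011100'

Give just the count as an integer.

A → no match
B → no match
C → no match
D → match
E → no match
Total matched: 1

1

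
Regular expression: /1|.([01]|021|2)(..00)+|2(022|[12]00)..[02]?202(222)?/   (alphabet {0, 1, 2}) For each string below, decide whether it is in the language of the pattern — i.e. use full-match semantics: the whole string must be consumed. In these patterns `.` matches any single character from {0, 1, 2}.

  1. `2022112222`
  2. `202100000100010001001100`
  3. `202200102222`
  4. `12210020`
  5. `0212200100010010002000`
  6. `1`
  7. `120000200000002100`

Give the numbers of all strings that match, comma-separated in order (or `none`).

1. `2022112222` → no match
2 → match
3. `202200102222` → no match
4. `12210020` → no match
5 → no match
6. `1` → match
7 → match

2, 6, 7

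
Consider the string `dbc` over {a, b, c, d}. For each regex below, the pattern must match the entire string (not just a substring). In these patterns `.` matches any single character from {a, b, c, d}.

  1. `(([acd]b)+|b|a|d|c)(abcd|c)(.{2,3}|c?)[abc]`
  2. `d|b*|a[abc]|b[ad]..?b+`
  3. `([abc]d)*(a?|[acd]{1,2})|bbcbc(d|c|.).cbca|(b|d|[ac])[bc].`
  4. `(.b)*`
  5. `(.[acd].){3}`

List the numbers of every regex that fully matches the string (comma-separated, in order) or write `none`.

3

1 → no match
2 → no match
3 → match
4 → no match
5 → no match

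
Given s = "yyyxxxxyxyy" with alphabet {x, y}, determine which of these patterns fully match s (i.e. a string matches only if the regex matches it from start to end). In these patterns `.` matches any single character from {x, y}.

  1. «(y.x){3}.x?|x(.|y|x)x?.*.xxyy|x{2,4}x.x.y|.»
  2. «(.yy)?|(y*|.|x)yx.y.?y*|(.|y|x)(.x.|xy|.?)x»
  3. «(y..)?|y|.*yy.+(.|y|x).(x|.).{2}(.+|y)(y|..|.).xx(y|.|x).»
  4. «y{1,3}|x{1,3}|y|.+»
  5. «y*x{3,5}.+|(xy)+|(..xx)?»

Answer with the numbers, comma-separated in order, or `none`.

4, 5

1 → no match
2 → no match
3 → no match
4 → match
5 → match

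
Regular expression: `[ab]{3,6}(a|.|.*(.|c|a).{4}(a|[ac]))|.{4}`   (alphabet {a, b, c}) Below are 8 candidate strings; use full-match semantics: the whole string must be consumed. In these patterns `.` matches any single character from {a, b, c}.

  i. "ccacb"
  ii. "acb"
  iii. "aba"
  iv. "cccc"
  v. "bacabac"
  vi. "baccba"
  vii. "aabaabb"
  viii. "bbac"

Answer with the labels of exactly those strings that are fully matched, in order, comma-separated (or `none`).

i → no match
ii → no match
iii → no match
iv → match
v → no match
vi → no match
vii → match
viii → match

iv, vii, viii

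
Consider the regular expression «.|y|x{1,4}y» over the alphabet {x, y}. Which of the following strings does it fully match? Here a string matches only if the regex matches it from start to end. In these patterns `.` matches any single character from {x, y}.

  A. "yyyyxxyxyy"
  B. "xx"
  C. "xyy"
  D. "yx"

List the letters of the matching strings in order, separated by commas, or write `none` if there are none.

none

A → no match
B → no match
C → no match
D → no match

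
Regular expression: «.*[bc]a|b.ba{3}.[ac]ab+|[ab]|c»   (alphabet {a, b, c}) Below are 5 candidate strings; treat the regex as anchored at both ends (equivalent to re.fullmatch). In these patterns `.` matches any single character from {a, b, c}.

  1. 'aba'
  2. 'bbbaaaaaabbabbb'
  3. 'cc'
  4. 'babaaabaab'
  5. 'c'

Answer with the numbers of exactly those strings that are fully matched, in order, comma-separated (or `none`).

1, 4, 5

1 → match
2 → no match
3 → no match
4 → match
5 → match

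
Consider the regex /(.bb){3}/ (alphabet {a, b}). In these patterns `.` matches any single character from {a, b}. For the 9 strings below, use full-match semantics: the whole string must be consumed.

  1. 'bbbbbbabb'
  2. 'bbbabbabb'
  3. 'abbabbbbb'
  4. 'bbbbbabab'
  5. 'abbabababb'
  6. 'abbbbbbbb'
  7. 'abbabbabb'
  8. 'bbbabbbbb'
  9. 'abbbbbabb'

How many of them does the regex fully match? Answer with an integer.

7

1 → match
2 → match
3 → match
4 → no match — must end with 'bb'
5 → no match
6 → match
7 → match
8 → match
9 → match
Total matched: 7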